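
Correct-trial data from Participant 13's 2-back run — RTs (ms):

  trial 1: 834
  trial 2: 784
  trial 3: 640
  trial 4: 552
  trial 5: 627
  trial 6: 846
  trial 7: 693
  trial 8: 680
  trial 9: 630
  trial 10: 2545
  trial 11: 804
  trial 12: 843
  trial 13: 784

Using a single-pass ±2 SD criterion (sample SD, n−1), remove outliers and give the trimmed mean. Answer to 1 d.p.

726.4 ms

n = 13, ΣRT = 11262, M = 866.308
Σ(x−M)² = 3165298.77; s = √(3165298.77/12) = 513.590
Cutoffs: 866.308 ± 2·513.590 → [-160.9, 1893.5]
Outside: 2545 → excluded.
Retained (n=12): Σ = 8717, mean = 8717/12 = 726.417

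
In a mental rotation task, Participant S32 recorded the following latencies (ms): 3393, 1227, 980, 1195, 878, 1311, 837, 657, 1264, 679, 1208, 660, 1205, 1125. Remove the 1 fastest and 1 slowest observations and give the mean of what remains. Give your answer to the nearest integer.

1047 ms

Sorted: 657, 660, 679, 837, 878, 980, 1125, 1195, 1205, 1208, 1227, 1264, 1311, 3393
Drop lowest 1 (657) and highest 1 (3393)
Remaining (n=12): Σ = 12569, mean = 12569/12 = 1047.417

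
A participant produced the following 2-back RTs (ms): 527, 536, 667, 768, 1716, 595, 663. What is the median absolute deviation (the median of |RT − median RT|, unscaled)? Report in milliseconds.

Sorted: 527, 536, 595, 663, 667, 768, 1716 → median = 663
|x − 663|: 136, 127, 4, 105, 1053, 68, 0
Sorted deviations: 0, 4, 68, 105, 127, 136, 1053 → MAD = 105

105 ms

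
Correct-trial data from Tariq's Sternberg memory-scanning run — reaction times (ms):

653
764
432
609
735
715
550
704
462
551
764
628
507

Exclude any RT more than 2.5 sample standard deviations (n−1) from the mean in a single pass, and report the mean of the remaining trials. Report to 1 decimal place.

n = 13, ΣRT = 8074, M = 621.077
Σ(x−M)² = 154774.92; s = √(154774.92/12) = 113.569
Cutoffs: 621.077 ± 2.5·113.569 → [337.2, 905.0]
No RTs fall outside the cutoffs; all 13 retained. Mean = 8074/13 = 621.077

621.1 ms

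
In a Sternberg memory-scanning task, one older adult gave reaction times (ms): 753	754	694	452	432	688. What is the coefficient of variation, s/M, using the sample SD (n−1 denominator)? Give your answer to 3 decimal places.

n = 6, Σ = 3773, M = 628.8333
Σ(x−M)² = 108844.833; s = √(108844.833/5) = 147.5431
CV = 147.5431 / 628.8333 = 0.23463

0.235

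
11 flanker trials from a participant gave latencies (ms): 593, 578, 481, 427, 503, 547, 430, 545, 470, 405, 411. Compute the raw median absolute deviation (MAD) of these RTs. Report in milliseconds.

64 ms

Sorted: 405, 411, 427, 430, 470, 481, 503, 545, 547, 578, 593 → median = 481
|x − 481|: 112, 97, 0, 54, 22, 66, 51, 64, 11, 76, 70
Sorted deviations: 0, 11, 22, 51, 54, 64, 66, 70, 76, 97, 112 → MAD = 64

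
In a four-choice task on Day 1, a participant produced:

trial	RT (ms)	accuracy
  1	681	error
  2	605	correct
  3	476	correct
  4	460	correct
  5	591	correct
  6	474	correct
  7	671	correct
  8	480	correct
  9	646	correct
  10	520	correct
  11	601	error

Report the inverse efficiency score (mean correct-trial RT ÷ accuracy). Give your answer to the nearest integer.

669 ms

Correct trials (n=9): 605, 476, 460, 591, 474, 671, 480, 646, 520
Mean correct RT = 4923/9 = 547.0000 ms
Proportion correct = 9/11
IES = 547.0000 / (9/11) = 668.556 ms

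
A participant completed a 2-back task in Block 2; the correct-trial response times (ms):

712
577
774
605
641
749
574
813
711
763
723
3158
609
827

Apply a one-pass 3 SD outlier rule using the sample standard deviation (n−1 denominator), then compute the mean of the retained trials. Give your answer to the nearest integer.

n = 14, ΣRT = 12236, M = 874.000
Σ(x−M)² = 5711230.00; s = √(5711230.00/13) = 662.816
Cutoffs: 874.000 ± 3·662.816 → [-1114.4, 2862.4]
Outside: 3158 → excluded.
Retained (n=13): Σ = 9078, mean = 9078/13 = 698.308

698 ms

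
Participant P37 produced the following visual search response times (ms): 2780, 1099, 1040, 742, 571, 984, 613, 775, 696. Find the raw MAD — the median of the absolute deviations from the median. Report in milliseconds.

Sorted: 571, 613, 696, 742, 775, 984, 1040, 1099, 2780 → median = 775
|x − 775|: 2005, 324, 265, 33, 204, 209, 162, 0, 79
Sorted deviations: 0, 33, 79, 162, 204, 209, 265, 324, 2005 → MAD = 204

204 ms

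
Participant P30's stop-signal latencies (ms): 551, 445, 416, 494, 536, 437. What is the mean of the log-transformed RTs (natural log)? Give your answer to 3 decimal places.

6.168

ln(RT): 6.3117, 6.0981, 6.0307, 6.2025, 6.2841, 6.0799
Σ ln(RT) = 37.0071
Mean = 37.0071/6 = 6.16785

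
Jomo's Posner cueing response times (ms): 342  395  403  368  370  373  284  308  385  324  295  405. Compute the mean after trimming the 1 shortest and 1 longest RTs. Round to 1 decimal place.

Sorted: 284, 295, 308, 324, 342, 368, 370, 373, 385, 395, 403, 405
Drop lowest 1 (284) and highest 1 (405)
Remaining (n=10): Σ = 3563, mean = 3563/10 = 356.300

356.3 ms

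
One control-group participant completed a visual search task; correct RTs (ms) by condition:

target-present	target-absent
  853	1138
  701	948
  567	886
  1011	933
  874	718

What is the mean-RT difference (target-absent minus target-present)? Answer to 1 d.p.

M(target-present) = 4006/5 = 801.200
M(target-absent) = 4623/5 = 924.600
Difference = 924.600 − 801.200 = 123.400 ms

123.4 ms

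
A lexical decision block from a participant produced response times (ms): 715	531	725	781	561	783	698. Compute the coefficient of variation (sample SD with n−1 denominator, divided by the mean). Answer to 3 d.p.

0.147

n = 7, Σ = 4794, M = 684.8571
Σ(x−M)² = 60580.857; s = √(60580.857/6) = 100.4829
CV = 100.4829 / 684.8571 = 0.14672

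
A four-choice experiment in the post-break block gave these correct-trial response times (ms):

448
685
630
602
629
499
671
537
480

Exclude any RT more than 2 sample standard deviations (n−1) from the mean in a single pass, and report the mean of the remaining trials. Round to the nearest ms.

576 ms

n = 9, ΣRT = 5181, M = 575.667
Σ(x−M)² = 60356.00; s = √(60356.00/8) = 86.859
Cutoffs: 575.667 ± 2·86.859 → [401.9, 749.4]
No RTs fall outside the cutoffs; all 9 retained. Mean = 5181/9 = 575.667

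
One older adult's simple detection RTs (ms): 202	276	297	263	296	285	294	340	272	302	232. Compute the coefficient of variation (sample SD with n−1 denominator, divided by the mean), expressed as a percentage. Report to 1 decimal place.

13.2%

n = 11, Σ = 3059, M = 278.0909
Σ(x−M)² = 13566.909; s = √(13566.909/10) = 36.8333
CV = 36.8333 / 278.0909 = 0.13245 = 13.245%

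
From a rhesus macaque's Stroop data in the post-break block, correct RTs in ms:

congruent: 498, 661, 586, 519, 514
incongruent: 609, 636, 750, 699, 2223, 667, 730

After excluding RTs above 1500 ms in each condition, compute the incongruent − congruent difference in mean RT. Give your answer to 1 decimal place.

126.2 ms

incongruent: exclude 2223
M(congruent) = 2778/5 = 555.600
M(incongruent) = 4091/6 = 681.833
Difference = 681.833 − 555.600 = 126.233 ms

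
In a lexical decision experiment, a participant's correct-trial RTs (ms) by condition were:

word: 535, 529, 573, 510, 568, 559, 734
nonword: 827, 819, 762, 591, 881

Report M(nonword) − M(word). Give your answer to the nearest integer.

M(word) = 4008/7 = 572.571
M(nonword) = 3880/5 = 776.000
Difference = 776.000 − 572.571 = 203.429 ms

203 ms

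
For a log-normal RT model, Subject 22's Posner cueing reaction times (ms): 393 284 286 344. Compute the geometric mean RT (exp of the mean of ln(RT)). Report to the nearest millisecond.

324 ms

ln(RT): 5.9738, 5.6490, 5.6560, 5.8406
Mean ln(RT) = 23.1194/4 = 5.77985
Geometric mean = exp(5.77985) = 323.71 ms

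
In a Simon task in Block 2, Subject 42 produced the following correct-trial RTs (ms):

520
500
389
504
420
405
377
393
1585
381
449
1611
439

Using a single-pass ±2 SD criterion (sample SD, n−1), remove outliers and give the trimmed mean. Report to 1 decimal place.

n = 13, ΣRT = 7973, M = 613.308
Σ(x−M)² = 2319866.77; s = √(2319866.77/12) = 439.684
Cutoffs: 613.308 ± 2·439.684 → [-266.1, 1492.7]
Outside: 1585, 1611 → excluded.
Retained (n=11): Σ = 4777, mean = 4777/11 = 434.273

434.3 ms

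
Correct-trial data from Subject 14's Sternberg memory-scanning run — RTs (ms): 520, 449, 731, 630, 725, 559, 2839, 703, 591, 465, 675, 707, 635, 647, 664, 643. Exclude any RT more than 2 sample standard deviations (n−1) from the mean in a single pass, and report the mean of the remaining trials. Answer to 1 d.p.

622.9 ms

n = 16, ΣRT = 12183, M = 761.438
Σ(x−M)² = 4716063.94; s = √(4716063.94/15) = 560.718
Cutoffs: 761.438 ± 2·560.718 → [-360.0, 1882.9]
Outside: 2839 → excluded.
Retained (n=15): Σ = 9344, mean = 9344/15 = 622.933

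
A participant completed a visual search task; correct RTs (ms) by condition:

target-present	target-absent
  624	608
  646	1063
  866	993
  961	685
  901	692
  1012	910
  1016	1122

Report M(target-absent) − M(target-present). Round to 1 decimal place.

6.7 ms

M(target-present) = 6026/7 = 860.857
M(target-absent) = 6073/7 = 867.571
Difference = 867.571 − 860.857 = 6.714 ms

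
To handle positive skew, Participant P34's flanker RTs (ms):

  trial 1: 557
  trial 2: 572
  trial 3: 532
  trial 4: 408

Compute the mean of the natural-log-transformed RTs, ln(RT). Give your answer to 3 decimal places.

ln(RT): 6.3226, 6.3491, 6.2766, 6.0113
Σ ln(RT) = 24.9596
Mean = 24.9596/4 = 6.23990

6.240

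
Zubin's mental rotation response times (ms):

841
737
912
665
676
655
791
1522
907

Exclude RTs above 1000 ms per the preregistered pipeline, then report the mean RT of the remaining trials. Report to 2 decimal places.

773.00 ms

Excluded: 1522
Retained (n=8): Σ = 6184
Mean = 6184/8 = 773.0000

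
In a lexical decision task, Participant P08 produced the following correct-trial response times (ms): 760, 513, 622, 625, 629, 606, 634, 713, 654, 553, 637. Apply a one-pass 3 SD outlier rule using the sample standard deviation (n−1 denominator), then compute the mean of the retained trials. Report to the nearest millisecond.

n = 11, ΣRT = 6946, M = 631.455
Σ(x−M)² = 44690.73; s = √(44690.73/10) = 66.851
Cutoffs: 631.455 ± 3·66.851 → [430.9, 832.0]
No RTs fall outside the cutoffs; all 11 retained. Mean = 6946/11 = 631.455

631 ms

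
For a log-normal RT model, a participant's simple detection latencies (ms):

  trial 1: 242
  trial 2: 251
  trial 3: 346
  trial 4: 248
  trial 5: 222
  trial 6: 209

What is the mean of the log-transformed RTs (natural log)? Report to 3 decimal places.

ln(RT): 5.4889, 5.5255, 5.8464, 5.5134, 5.4027, 5.3423
Σ ln(RT) = 33.1193
Mean = 33.1193/6 = 5.51988

5.520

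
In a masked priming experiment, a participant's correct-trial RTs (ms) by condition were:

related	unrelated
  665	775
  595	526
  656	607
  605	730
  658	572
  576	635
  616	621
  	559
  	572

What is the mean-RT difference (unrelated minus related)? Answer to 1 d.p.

-2.5 ms

M(related) = 4371/7 = 624.429
M(unrelated) = 5597/9 = 621.889
Difference = 621.889 − 624.429 = -2.540 ms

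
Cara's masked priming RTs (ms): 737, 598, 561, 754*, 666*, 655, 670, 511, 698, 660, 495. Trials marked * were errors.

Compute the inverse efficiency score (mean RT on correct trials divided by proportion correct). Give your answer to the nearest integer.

758 ms

Correct trials (n=9): 737, 598, 561, 655, 670, 511, 698, 660, 495
Mean correct RT = 5585/9 = 620.5556 ms
Proportion correct = 9/11
IES = 620.5556 / (9/11) = 758.457 ms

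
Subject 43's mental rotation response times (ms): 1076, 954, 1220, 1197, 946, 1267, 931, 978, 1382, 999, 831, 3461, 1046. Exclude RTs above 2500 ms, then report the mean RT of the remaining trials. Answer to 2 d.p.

Excluded: 3461
Retained (n=12): Σ = 12827
Mean = 12827/12 = 1068.9167

1068.92 ms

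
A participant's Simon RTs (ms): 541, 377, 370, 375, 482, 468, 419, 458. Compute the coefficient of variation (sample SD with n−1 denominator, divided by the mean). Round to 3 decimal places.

0.141

n = 8, Σ = 3490, M = 436.2500
Σ(x−M)² = 26495.500; s = √(26495.500/7) = 61.5229
CV = 61.5229 / 436.2500 = 0.14103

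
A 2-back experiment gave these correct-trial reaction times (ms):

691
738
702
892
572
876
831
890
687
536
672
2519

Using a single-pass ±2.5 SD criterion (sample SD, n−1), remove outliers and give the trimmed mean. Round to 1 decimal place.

735.2 ms

n = 12, ΣRT = 10606, M = 883.833
Σ(x−M)² = 3070087.67; s = √(3070087.67/11) = 528.298
Cutoffs: 883.833 ± 2.5·528.298 → [-436.9, 2204.6]
Outside: 2519 → excluded.
Retained (n=11): Σ = 8087, mean = 8087/11 = 735.182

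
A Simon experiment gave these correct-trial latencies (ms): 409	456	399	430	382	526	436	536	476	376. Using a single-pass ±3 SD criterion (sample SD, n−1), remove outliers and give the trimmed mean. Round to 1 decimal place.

n = 10, ΣRT = 4426, M = 442.600
Σ(x−M)² = 28314.40; s = √(28314.40/9) = 56.090
Cutoffs: 442.600 ± 3·56.090 → [274.3, 610.9]
No RTs fall outside the cutoffs; all 10 retained. Mean = 4426/10 = 442.600

442.6 ms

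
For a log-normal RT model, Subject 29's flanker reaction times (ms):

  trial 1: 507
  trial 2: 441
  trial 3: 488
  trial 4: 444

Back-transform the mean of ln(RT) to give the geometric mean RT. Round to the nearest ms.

469 ms

ln(RT): 6.2285, 6.0890, 6.1903, 6.0958
Mean ln(RT) = 24.6037/4 = 6.15092
Geometric mean = exp(6.15092) = 469.15 ms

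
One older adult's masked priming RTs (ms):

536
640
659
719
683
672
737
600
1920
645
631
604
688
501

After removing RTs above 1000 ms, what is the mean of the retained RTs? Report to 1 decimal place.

Excluded: 1920
Retained (n=13): Σ = 8315
Mean = 8315/13 = 639.6154

639.6 ms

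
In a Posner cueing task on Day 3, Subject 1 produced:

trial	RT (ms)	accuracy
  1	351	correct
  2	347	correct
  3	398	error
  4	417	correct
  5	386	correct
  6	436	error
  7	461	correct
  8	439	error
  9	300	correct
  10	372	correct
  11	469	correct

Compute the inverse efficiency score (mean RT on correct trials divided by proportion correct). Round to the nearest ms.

533 ms

Correct trials (n=8): 351, 347, 417, 386, 461, 300, 372, 469
Mean correct RT = 3103/8 = 387.8750 ms
Proportion correct = 8/11
IES = 387.8750 / (8/11) = 533.328 ms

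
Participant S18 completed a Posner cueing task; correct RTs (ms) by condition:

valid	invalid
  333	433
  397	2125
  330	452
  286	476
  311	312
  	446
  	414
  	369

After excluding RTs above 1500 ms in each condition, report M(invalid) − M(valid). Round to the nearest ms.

invalid: exclude 2125
M(valid) = 1657/5 = 331.400
M(invalid) = 2902/7 = 414.571
Difference = 414.571 − 331.400 = 83.171 ms

83 ms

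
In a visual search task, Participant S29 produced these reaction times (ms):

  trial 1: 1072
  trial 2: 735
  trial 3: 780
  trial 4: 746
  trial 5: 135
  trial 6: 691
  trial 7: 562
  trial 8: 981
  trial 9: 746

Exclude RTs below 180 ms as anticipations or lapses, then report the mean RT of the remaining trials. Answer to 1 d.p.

Excluded: 135
Retained (n=8): Σ = 6313
Mean = 6313/8 = 789.1250

789.1 ms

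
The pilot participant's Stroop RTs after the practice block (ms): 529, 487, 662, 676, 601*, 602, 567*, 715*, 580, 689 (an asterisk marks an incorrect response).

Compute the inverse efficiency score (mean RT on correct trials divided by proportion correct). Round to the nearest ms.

862 ms

Correct trials (n=7): 529, 487, 662, 676, 602, 580, 689
Mean correct RT = 4225/7 = 603.5714 ms
Proportion correct = 7/10
IES = 603.5714 / (7/10) = 862.245 ms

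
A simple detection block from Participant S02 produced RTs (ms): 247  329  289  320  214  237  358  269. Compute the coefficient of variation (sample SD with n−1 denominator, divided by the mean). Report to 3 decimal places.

0.177

n = 8, Σ = 2263, M = 282.8750
Σ(x−M)² = 17514.875; s = √(17514.875/7) = 50.0212
CV = 50.0212 / 282.8750 = 0.17683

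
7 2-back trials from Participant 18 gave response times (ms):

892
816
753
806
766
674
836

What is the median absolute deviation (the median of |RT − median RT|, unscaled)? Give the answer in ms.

Sorted: 674, 753, 766, 806, 816, 836, 892 → median = 806
|x − 806|: 86, 10, 53, 0, 40, 132, 30
Sorted deviations: 0, 10, 30, 40, 53, 86, 132 → MAD = 40

40 ms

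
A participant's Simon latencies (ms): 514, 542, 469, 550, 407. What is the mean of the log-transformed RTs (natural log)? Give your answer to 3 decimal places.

ln(RT): 6.2422, 6.2953, 6.1506, 6.3099, 6.0088
Σ ln(RT) = 31.0068
Mean = 31.0068/5 = 6.20136

6.201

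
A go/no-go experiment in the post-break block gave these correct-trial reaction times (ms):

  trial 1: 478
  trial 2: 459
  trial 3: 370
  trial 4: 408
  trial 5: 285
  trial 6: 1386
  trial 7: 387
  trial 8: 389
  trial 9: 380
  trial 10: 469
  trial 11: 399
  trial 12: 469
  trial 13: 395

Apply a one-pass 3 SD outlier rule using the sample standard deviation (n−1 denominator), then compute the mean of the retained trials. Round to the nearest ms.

n = 13, ΣRT = 6274, M = 482.615
Σ(x−M)² = 917459.08; s = √(917459.08/12) = 276.505
Cutoffs: 482.615 ± 3·276.505 → [-346.9, 1312.1]
Outside: 1386 → excluded.
Retained (n=12): Σ = 4888, mean = 4888/12 = 407.333

407 ms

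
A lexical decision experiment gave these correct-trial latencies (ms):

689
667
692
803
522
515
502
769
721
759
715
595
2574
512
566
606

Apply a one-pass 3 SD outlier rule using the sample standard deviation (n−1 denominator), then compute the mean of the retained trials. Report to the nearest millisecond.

642 ms

n = 16, ΣRT = 12207, M = 762.938
Σ(x−M)² = 3647562.94; s = √(3647562.94/15) = 493.124
Cutoffs: 762.938 ± 3·493.124 → [-716.4, 2242.3]
Outside: 2574 → excluded.
Retained (n=15): Σ = 9633, mean = 9633/15 = 642.200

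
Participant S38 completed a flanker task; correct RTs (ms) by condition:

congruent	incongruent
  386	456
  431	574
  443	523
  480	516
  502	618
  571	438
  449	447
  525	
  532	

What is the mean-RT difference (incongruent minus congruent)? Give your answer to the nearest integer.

30 ms

M(congruent) = 4319/9 = 479.889
M(incongruent) = 3572/7 = 510.286
Difference = 510.286 − 479.889 = 30.397 ms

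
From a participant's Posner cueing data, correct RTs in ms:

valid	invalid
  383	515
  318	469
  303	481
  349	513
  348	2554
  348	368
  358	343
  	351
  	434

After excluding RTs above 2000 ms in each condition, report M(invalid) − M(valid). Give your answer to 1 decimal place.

90.4 ms

invalid: exclude 2554
M(valid) = 2407/7 = 343.857
M(invalid) = 3474/8 = 434.250
Difference = 434.250 − 343.857 = 90.393 ms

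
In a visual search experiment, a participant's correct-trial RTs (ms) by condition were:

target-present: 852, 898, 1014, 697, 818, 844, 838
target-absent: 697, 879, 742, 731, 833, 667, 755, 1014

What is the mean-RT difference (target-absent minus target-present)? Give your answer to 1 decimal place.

-61.8 ms

M(target-present) = 5961/7 = 851.571
M(target-absent) = 6318/8 = 789.750
Difference = 789.750 − 851.571 = -61.821 ms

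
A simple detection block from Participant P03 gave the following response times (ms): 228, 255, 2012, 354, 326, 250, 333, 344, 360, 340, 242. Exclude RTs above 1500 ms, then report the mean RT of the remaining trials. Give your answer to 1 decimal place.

303.2 ms

Excluded: 2012
Retained (n=10): Σ = 3032
Mean = 3032/10 = 303.2000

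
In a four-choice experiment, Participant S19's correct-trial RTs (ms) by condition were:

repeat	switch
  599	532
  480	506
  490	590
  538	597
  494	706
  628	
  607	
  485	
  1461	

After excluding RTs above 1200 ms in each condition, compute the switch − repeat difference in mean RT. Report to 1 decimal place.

46.1 ms

repeat: exclude 1461
M(repeat) = 4321/8 = 540.125
M(switch) = 2931/5 = 586.200
Difference = 586.200 − 540.125 = 46.075 ms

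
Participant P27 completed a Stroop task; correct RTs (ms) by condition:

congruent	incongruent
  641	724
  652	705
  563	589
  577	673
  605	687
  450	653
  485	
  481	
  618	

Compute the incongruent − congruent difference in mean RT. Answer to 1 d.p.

108.3 ms

M(congruent) = 5072/9 = 563.556
M(incongruent) = 4031/6 = 671.833
Difference = 671.833 − 563.556 = 108.278 ms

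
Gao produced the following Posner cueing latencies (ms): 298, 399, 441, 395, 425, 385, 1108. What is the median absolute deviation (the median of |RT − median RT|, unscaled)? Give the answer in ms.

26 ms

Sorted: 298, 385, 395, 399, 425, 441, 1108 → median = 399
|x − 399|: 101, 0, 42, 4, 26, 14, 709
Sorted deviations: 0, 4, 14, 26, 42, 101, 709 → MAD = 26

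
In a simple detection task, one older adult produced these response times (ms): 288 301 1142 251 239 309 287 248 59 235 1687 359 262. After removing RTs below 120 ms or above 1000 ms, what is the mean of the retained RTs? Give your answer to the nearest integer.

Excluded: 59, 1142, 1687
Retained (n=10): Σ = 2779
Mean = 2779/10 = 277.9000

278 ms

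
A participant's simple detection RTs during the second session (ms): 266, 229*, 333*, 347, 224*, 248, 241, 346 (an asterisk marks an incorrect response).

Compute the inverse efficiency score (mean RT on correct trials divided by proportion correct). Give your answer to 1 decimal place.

Correct trials (n=5): 266, 347, 248, 241, 346
Mean correct RT = 1448/5 = 289.6000 ms
Proportion correct = 5/8
IES = 289.6000 / (5/8) = 463.360 ms

463.4 ms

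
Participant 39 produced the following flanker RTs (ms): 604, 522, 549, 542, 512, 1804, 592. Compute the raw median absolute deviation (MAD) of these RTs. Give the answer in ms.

37 ms

Sorted: 512, 522, 542, 549, 592, 604, 1804 → median = 549
|x − 549|: 55, 27, 0, 7, 37, 1255, 43
Sorted deviations: 0, 7, 27, 37, 43, 55, 1255 → MAD = 37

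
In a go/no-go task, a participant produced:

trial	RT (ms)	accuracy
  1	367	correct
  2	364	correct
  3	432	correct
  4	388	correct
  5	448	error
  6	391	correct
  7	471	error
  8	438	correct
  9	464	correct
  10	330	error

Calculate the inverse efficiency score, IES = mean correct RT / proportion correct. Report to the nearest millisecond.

Correct trials (n=7): 367, 364, 432, 388, 391, 438, 464
Mean correct RT = 2844/7 = 406.2857 ms
Proportion correct = 7/10
IES = 406.2857 / (7/10) = 580.408 ms

580 ms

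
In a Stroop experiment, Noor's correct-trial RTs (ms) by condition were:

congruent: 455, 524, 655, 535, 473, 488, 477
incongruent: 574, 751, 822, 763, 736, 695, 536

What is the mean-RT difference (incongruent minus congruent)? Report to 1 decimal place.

M(congruent) = 3607/7 = 515.286
M(incongruent) = 4877/7 = 696.714
Difference = 696.714 − 515.286 = 181.429 ms

181.4 ms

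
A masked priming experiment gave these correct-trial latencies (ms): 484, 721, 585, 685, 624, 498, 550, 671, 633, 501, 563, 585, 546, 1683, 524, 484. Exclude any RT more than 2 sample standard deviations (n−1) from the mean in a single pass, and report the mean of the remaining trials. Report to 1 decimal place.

n = 16, ΣRT = 10337, M = 646.062
Σ(x−M)² = 1227640.94; s = √(1227640.94/15) = 286.082
Cutoffs: 646.062 ± 2·286.082 → [73.9, 1218.2]
Outside: 1683 → excluded.
Retained (n=15): Σ = 8654, mean = 8654/15 = 576.933

576.9 ms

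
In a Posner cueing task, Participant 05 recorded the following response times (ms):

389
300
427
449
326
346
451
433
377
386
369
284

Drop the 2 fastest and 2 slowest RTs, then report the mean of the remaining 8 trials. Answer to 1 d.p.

Sorted: 284, 300, 326, 346, 369, 377, 386, 389, 427, 433, 449, 451
Drop lowest 2 (284, 300) and highest 2 (449, 451)
Remaining (n=8): Σ = 3053, mean = 3053/8 = 381.625

381.6 ms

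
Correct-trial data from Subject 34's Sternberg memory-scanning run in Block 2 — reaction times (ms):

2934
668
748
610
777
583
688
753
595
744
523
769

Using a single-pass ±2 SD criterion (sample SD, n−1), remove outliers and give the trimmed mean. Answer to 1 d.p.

678.0 ms

n = 12, ΣRT = 10392, M = 866.000
Σ(x−M)² = 4743134.00; s = √(4743134.00/11) = 656.654
Cutoffs: 866.000 ± 2·656.654 → [-447.3, 2179.3]
Outside: 2934 → excluded.
Retained (n=11): Σ = 7458, mean = 7458/11 = 678.000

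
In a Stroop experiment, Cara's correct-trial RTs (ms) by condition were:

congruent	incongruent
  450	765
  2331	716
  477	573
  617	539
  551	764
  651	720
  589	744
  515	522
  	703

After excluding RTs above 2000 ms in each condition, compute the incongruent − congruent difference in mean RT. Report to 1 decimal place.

121.8 ms

congruent: exclude 2331
M(congruent) = 3850/7 = 550.000
M(incongruent) = 6046/9 = 671.778
Difference = 671.778 − 550.000 = 121.778 ms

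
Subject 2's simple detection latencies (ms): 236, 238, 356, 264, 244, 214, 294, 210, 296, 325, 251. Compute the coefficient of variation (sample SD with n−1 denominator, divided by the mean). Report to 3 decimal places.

n = 11, Σ = 2928, M = 266.1818
Σ(x−M)² = 21501.636; s = √(21501.636/10) = 46.3699
CV = 46.3699 / 266.1818 = 0.17420

0.174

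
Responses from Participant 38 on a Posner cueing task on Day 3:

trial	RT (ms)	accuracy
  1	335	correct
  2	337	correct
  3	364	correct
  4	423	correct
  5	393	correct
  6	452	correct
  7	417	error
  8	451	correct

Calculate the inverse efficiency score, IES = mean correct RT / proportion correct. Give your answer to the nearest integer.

Correct trials (n=7): 335, 337, 364, 423, 393, 452, 451
Mean correct RT = 2755/7 = 393.5714 ms
Proportion correct = 7/8
IES = 393.5714 / (7/8) = 449.796 ms

450 ms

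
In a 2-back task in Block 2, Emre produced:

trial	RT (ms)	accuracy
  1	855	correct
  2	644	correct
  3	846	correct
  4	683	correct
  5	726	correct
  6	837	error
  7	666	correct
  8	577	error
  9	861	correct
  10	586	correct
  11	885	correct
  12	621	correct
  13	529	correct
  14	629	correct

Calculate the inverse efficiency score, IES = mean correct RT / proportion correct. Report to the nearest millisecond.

Correct trials (n=12): 855, 644, 846, 683, 726, 666, 861, 586, 885, 621, 529, 629
Mean correct RT = 8531/12 = 710.9167 ms
Proportion correct = 12/14
IES = 710.9167 / (12/14) = 829.403 ms

829 ms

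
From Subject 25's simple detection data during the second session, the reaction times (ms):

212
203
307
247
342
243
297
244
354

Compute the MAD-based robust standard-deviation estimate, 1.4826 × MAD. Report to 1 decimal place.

65.2 ms

Sorted: 203, 212, 243, 244, 247, 297, 307, 342, 354 → median = 247
|x − 247| sorted: 0, 3, 4, 35, 44, 50, 60, 95, 107 → MAD = 44
Robust SD ≈ 1.4826 × 44 = 65.234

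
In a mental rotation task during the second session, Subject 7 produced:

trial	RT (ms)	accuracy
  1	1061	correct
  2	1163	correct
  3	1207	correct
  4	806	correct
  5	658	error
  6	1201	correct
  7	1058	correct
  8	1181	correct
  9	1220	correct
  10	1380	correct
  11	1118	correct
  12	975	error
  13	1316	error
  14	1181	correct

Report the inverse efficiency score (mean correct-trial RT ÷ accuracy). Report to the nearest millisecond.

1455 ms

Correct trials (n=11): 1061, 1163, 1207, 806, 1201, 1058, 1181, 1220, 1380, 1118, 1181
Mean correct RT = 12576/11 = 1143.2727 ms
Proportion correct = 11/14
IES = 1143.2727 / (11/14) = 1455.074 ms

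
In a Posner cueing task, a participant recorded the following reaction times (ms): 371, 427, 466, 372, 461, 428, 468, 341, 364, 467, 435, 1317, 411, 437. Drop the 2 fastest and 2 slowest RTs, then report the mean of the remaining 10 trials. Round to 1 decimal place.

Sorted: 341, 364, 371, 372, 411, 427, 428, 435, 437, 461, 466, 467, 468, 1317
Drop lowest 2 (341, 364) and highest 2 (468, 1317)
Remaining (n=10): Σ = 4275, mean = 4275/10 = 427.500

427.5 ms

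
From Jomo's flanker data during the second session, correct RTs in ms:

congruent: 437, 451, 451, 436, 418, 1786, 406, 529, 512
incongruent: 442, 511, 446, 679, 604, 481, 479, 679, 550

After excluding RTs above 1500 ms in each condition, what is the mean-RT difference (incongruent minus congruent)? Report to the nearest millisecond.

86 ms

congruent: exclude 1786
M(congruent) = 3640/8 = 455.000
M(incongruent) = 4871/9 = 541.222
Difference = 541.222 − 455.000 = 86.222 ms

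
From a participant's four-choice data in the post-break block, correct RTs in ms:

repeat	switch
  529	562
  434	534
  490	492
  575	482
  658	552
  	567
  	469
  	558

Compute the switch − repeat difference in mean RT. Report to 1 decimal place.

-10.2 ms

M(repeat) = 2686/5 = 537.200
M(switch) = 4216/8 = 527.000
Difference = 527.000 − 537.200 = -10.200 ms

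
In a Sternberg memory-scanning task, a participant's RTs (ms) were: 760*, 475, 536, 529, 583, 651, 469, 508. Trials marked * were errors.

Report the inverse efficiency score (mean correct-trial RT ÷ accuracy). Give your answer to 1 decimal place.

Correct trials (n=7): 475, 536, 529, 583, 651, 469, 508
Mean correct RT = 3751/7 = 535.8571 ms
Proportion correct = 7/8
IES = 535.8571 / (7/8) = 612.408 ms

612.4 ms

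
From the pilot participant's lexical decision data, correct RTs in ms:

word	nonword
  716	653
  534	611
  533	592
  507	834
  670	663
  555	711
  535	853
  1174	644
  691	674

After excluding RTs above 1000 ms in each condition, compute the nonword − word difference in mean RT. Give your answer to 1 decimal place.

word: exclude 1174
M(word) = 4741/8 = 592.625
M(nonword) = 6235/9 = 692.778
Difference = 692.778 − 592.625 = 100.153 ms

100.2 ms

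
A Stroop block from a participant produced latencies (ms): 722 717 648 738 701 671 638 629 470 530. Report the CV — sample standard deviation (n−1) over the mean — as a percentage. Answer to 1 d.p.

13.4%

n = 10, Σ = 6464, M = 646.4000
Σ(x−M)² = 67718.400; s = √(67718.400/9) = 86.7425
CV = 86.7425 / 646.4000 = 0.13419 = 13.419%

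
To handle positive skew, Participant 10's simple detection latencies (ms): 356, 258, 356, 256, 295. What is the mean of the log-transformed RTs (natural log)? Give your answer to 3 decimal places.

5.707

ln(RT): 5.8749, 5.5530, 5.8749, 5.5452, 5.6870
Σ ln(RT) = 28.5350
Mean = 28.5350/5 = 5.70699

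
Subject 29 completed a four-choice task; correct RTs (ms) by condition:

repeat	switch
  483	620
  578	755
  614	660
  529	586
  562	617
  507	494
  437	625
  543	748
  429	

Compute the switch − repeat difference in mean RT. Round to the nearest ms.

118 ms

M(repeat) = 4682/9 = 520.222
M(switch) = 5105/8 = 638.125
Difference = 638.125 − 520.222 = 117.903 ms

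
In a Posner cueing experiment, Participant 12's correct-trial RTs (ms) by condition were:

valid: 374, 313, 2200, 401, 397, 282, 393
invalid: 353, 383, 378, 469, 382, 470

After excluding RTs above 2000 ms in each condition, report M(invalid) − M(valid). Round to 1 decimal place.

45.8 ms

valid: exclude 2200
M(valid) = 2160/6 = 360.000
M(invalid) = 2435/6 = 405.833
Difference = 405.833 − 360.000 = 45.833 ms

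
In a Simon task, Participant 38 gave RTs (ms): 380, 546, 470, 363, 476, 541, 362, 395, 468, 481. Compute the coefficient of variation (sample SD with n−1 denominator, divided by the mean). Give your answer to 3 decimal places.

0.154

n = 10, Σ = 4482, M = 448.2000
Σ(x−M)² = 43063.600; s = √(43063.600/9) = 69.1726
CV = 69.1726 / 448.2000 = 0.15433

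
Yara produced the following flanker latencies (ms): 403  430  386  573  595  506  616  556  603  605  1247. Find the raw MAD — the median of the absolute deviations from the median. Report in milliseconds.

Sorted: 386, 403, 430, 506, 556, 573, 595, 603, 605, 616, 1247 → median = 573
|x − 573|: 170, 143, 187, 0, 22, 67, 43, 17, 30, 32, 674
Sorted deviations: 0, 17, 22, 30, 32, 43, 67, 143, 170, 187, 674 → MAD = 43

43 ms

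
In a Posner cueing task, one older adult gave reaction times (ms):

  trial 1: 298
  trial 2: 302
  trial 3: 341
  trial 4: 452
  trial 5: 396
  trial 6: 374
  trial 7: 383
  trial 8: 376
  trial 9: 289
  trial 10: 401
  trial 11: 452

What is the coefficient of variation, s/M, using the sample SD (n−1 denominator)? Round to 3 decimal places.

n = 11, Σ = 4064, M = 369.4545
Σ(x−M)² = 32512.727; s = √(32512.727/10) = 57.0199
CV = 57.0199 / 369.4545 = 0.15434

0.154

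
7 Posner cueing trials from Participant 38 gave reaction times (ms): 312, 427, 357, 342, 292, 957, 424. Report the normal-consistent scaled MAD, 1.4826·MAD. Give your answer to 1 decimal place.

96.4 ms

Sorted: 292, 312, 342, 357, 424, 427, 957 → median = 357
|x − 357| sorted: 0, 15, 45, 65, 67, 70, 600 → MAD = 65
Robust SD ≈ 1.4826 × 65 = 96.369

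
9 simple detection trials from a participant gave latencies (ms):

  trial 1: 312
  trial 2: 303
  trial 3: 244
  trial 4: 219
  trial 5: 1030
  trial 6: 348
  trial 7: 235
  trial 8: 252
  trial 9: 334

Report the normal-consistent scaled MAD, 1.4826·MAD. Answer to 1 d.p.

75.6 ms

Sorted: 219, 235, 244, 252, 303, 312, 334, 348, 1030 → median = 303
|x − 303| sorted: 0, 9, 31, 45, 51, 59, 68, 84, 727 → MAD = 51
Robust SD ≈ 1.4826 × 51 = 75.613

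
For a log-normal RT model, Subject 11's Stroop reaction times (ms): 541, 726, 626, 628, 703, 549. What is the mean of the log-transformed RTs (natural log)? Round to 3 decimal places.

6.438

ln(RT): 6.2934, 6.5876, 6.4394, 6.4425, 6.5554, 6.3081
Σ ln(RT) = 38.6263
Mean = 38.6263/6 = 6.43772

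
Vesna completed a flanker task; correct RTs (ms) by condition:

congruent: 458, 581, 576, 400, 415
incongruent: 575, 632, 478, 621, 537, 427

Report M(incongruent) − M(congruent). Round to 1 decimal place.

59.0 ms

M(congruent) = 2430/5 = 486.000
M(incongruent) = 3270/6 = 545.000
Difference = 545.000 − 486.000 = 59.000 ms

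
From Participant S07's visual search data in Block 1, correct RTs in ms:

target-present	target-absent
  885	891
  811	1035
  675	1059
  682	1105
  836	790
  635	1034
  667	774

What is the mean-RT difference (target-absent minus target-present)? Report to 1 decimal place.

M(target-present) = 5191/7 = 741.571
M(target-absent) = 6688/7 = 955.429
Difference = 955.429 − 741.571 = 213.857 ms

213.9 ms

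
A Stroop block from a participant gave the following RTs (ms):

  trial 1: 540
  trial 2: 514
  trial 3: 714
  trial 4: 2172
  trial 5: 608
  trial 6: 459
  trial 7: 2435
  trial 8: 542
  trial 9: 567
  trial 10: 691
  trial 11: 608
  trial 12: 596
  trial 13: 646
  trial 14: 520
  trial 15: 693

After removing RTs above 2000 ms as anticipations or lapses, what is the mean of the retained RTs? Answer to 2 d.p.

592.15 ms

Excluded: 2172, 2435
Retained (n=13): Σ = 7698
Mean = 7698/13 = 592.1538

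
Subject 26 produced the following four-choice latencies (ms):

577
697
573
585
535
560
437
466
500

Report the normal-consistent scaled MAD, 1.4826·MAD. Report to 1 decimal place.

Sorted: 437, 466, 500, 535, 560, 573, 577, 585, 697 → median = 560
|x − 560| sorted: 0, 13, 17, 25, 25, 60, 94, 123, 137 → MAD = 25
Robust SD ≈ 1.4826 × 25 = 37.065

37.1 ms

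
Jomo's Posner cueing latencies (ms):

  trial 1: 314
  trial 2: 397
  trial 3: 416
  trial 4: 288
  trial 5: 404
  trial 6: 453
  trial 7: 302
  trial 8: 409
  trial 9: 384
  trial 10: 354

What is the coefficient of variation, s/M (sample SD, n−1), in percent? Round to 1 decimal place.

n = 10, Σ = 3721, M = 372.1000
Σ(x−M)² = 27302.900; s = √(27302.900/9) = 55.0786
CV = 55.0786 / 372.1000 = 0.14802 = 14.802%

14.8%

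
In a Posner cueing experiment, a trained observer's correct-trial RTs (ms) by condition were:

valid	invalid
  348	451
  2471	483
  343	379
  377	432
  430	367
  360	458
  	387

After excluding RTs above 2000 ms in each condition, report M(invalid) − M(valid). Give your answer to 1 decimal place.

valid: exclude 2471
M(valid) = 1858/5 = 371.600
M(invalid) = 2957/7 = 422.429
Difference = 422.429 − 371.600 = 50.829 ms

50.8 ms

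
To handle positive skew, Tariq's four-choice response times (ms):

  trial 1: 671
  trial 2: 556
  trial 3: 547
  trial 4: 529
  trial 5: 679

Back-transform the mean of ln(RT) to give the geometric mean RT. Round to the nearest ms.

593 ms

ln(RT): 6.5088, 6.3208, 6.3044, 6.2710, 6.5206
Mean ln(RT) = 31.9256/5 = 6.38512
Geometric mean = exp(6.38512) = 592.96 ms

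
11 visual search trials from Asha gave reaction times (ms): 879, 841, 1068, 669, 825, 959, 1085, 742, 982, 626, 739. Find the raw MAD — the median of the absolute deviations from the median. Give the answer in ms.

118 ms

Sorted: 626, 669, 739, 742, 825, 841, 879, 959, 982, 1068, 1085 → median = 841
|x − 841|: 38, 0, 227, 172, 16, 118, 244, 99, 141, 215, 102
Sorted deviations: 0, 16, 38, 99, 102, 118, 141, 172, 215, 227, 244 → MAD = 118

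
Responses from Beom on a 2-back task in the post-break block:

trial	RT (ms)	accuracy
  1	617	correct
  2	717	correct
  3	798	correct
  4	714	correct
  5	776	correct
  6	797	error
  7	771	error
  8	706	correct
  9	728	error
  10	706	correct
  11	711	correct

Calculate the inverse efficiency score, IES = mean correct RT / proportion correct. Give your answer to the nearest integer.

987 ms

Correct trials (n=8): 617, 717, 798, 714, 776, 706, 706, 711
Mean correct RT = 5745/8 = 718.1250 ms
Proportion correct = 8/11
IES = 718.1250 / (8/11) = 987.422 ms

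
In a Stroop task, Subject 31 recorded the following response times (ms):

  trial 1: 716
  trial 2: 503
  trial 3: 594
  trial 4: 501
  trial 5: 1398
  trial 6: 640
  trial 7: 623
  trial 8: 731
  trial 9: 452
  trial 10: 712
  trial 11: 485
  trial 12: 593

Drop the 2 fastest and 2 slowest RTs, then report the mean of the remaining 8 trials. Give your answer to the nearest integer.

610 ms

Sorted: 452, 485, 501, 503, 593, 594, 623, 640, 712, 716, 731, 1398
Drop lowest 2 (452, 485) and highest 2 (731, 1398)
Remaining (n=8): Σ = 4882, mean = 4882/8 = 610.250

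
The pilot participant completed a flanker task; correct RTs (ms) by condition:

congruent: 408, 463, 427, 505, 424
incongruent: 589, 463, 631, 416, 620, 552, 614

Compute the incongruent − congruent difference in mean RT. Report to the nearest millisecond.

110 ms

M(congruent) = 2227/5 = 445.400
M(incongruent) = 3885/7 = 555.000
Difference = 555.000 − 445.400 = 109.600 ms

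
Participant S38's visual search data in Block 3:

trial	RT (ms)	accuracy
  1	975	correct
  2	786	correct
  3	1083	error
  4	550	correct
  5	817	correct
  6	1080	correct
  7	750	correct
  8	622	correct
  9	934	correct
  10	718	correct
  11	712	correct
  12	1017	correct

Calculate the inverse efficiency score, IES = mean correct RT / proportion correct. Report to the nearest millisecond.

Correct trials (n=11): 975, 786, 550, 817, 1080, 750, 622, 934, 718, 712, 1017
Mean correct RT = 8961/11 = 814.6364 ms
Proportion correct = 11/12
IES = 814.6364 / (11/12) = 888.694 ms

889 ms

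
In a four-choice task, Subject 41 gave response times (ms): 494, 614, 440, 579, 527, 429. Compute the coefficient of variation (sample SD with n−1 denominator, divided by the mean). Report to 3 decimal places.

n = 6, Σ = 3083, M = 513.8333
Σ(x−M)² = 27494.833; s = √(27494.833/5) = 74.1550
CV = 74.1550 / 513.8333 = 0.14432

0.144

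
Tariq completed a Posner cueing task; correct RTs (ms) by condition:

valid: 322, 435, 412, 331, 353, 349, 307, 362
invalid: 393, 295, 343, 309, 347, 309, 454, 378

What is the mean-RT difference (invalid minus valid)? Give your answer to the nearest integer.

-5 ms

M(valid) = 2871/8 = 358.875
M(invalid) = 2828/8 = 353.500
Difference = 353.500 − 358.875 = -5.375 ms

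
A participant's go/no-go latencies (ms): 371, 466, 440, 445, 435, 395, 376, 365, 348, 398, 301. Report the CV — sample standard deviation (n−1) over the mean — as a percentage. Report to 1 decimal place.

n = 11, Σ = 4340, M = 394.5455
Σ(x−M)² = 24054.727; s = √(24054.727/10) = 49.0456
CV = 49.0456 / 394.5455 = 0.12431 = 12.431%

12.4%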